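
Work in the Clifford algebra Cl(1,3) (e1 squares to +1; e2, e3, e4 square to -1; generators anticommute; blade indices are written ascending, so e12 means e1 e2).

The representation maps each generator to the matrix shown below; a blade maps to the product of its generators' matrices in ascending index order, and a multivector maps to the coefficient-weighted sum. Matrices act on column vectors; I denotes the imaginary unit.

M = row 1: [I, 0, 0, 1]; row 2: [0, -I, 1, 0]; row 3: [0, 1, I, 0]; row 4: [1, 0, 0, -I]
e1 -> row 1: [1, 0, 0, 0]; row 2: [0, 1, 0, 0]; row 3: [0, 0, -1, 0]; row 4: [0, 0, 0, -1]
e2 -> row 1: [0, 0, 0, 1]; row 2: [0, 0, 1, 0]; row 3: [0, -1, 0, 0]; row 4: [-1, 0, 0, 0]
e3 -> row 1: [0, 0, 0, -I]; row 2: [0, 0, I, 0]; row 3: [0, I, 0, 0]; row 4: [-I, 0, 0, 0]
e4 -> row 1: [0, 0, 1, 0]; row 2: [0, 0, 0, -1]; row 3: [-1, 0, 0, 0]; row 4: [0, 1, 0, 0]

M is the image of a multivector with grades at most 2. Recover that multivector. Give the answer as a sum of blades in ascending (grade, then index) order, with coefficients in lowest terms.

Method: the blade images are trace-orthogonal — tr(rho(e_A) rho(e_B)^-1) = 4 if A = B and 0 otherwise — and rho(e_A)^-1 = (e_A)^2 * rho(e_A) with (e_A)^2 = +1 or -1, so the coefficient of e_A in the preimage is (e_A)^2 * tr(M rho(e_A))/4.
Nonzero projections over blades of grade <= 2: e12: (e12)^2 = +1, tr(M rho(e12)) = 4, coefficient 1; e23: (e23)^2 = -1, tr(M rho(e23)) = 4, coefficient -1. Every other blade of grade <= 2 projects to 0.
Answer: e12 - e23


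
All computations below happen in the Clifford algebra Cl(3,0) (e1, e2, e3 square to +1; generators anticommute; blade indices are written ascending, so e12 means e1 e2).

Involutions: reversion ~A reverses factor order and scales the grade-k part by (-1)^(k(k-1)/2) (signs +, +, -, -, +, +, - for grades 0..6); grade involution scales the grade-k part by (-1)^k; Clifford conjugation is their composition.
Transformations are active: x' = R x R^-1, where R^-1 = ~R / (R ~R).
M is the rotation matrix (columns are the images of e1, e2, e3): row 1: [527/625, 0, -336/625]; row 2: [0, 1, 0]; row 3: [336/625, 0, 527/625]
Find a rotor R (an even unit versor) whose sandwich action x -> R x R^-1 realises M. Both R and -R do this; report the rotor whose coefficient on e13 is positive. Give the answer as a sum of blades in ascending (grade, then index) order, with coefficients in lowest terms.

Method: write R = a + b12*e12 + b13*e13 + b23*e23 with a^2 + b12^2 + b13^2 + b23^2 = 1 (so R^-1 = ~R). Expanding the columns R e_j ~R gives tr M = 4a^2 - 1 and, from the antisymmetric part, M21 - M12 = -4a*b12, M13 - M31 = 4a*b13, M32 - M23 = -4a*b23.
Here tr M = 1679/625, so a^2 = (1 + tr M)/4 = 576/625 and a = ±24/25. Taking a = 24/25: M21 - M12 = 0, M13 - M31 = -672/625, M32 - M23 = 0, giving b12 = 0, b13 = -7/25, b23 = 0, i.e. R = 24/25 - 7/25*e13.
Its e13 coefficient is negative, so report the other preimage -R.
Answer: -24/25 + 7/25*e13. Note: both R and -R realise this M (trace 1679/625); the covering map identifies them, and the e13-coefficient sign is the tie-breaker.


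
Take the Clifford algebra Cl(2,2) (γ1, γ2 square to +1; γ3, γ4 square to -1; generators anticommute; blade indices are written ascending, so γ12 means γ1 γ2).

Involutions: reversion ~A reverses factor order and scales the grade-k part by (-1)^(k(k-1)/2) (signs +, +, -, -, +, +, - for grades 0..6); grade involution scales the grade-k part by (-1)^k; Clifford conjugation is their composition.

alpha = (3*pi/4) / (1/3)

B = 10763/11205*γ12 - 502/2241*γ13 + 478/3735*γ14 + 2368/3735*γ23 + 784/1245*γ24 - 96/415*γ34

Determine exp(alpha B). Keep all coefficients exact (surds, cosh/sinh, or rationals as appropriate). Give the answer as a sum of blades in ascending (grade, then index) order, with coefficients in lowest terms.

B^2 term by term: the squares give (10763/11205)^2*(γ12)^2 + (-502/2241)^2*(γ13)^2 + (478/3735)^2*(γ14)^2 + (2368/3735)^2*(γ23)^2 + (784/1245)^2*(γ24)^2 + (-96/415)^2*(γ34)^2 = 115842169/125552025*(-1) + 252004/5022081*(+1) + 228484/13950225*(+1) + 5607424/13950225*(+1) + 614656/1550025*(+1) + 9216/172225*(-1) = -1/9 (each basis 2-blade squares to minus the product of its generators' squares); cross terms between blades sharing an index anticommute and cancel; the commuting (index-disjoint) pairs give grade-4 terms 2*c*c'*(blade product), which cancel blade by blade — γ1234: -688832/1550025 + 787136/2790045 + 2263808/13950225 = 0 — confirming B is simple. So B^2 = -1/9.
B^2 = -1/9 — since the square is negative, the closed form is circular: l = 1/3, alpha*l = 3*pi/4, so exp(alpha B) = cos(3*pi/4) + (sin(3*pi/4)/(1/3))*B = -sqrt(2)/2 + (3*sqrt(2)/2)*B.
Answer: -sqrt(2)/2 + 10763*sqrt(2)/7470*γ12 - 251*sqrt(2)/747*γ13 + 239*sqrt(2)/1245*γ14 + 1184*sqrt(2)/1245*γ23 + 392*sqrt(2)/415*γ24 - 144*sqrt(2)/415*γ34


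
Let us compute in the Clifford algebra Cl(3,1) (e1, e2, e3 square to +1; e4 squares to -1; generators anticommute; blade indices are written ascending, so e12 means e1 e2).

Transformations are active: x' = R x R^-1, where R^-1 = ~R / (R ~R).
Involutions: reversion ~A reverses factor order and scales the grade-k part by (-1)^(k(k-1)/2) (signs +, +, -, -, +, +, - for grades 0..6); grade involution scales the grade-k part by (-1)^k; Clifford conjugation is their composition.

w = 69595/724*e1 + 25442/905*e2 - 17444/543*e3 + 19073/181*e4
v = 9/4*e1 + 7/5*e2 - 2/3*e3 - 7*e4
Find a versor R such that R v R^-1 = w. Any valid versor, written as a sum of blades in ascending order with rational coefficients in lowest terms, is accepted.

Here q(v) = q(w) = -149519/3600; the classical choice R = v + w = 17806/181*e1 + 26709/905*e2 - 17806/543*e3 + 17806/181*e4 then realises v -> w under the sandwich.
Answer: 17806/181*e1 + 26709/905*e2 - 17806/543*e3 + 17806/181*e4


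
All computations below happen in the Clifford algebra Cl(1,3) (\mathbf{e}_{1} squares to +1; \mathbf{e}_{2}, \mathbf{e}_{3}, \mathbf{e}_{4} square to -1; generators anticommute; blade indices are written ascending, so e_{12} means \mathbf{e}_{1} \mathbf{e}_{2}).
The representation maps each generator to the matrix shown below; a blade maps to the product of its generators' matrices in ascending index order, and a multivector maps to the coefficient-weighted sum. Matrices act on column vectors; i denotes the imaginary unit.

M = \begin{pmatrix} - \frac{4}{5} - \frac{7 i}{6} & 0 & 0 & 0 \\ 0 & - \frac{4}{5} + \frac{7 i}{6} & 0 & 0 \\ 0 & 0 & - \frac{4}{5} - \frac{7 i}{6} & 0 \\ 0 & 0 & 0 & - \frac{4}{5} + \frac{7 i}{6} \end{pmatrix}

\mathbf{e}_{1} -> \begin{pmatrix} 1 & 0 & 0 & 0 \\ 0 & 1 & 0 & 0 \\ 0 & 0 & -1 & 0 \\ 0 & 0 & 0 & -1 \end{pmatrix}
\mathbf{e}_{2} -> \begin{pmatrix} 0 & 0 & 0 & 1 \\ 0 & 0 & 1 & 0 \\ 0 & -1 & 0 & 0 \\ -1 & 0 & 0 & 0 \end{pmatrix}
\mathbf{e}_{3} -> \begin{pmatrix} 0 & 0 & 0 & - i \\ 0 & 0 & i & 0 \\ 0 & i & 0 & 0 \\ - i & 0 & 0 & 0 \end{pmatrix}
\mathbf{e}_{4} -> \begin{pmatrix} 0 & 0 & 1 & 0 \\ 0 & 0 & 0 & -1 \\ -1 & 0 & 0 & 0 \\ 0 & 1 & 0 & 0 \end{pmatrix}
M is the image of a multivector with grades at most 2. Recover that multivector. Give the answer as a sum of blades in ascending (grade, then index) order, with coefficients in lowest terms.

Method: the blade images are trace-orthogonal — tr(rho(e_A) rho(e_B)^-1) = 4 if A = B and 0 otherwise — and rho(e_A)^-1 = (e_A)^2 * rho(e_A) with (e_A)^2 = +1 or -1, so the coefficient of e_A in the preimage is (e_A)^2 * tr(M rho(e_A))/4.
Nonzero projections over blades of grade <= 2: 1: (1)^2 = +1, tr(M 1) = - \frac{16}{5}, coefficient -\frac{4}{5}; e_{23}: (e_{23})^2 = -1, tr(M rho(e_{23})) = - \frac{14}{3}, coefficient \frac{7}{6}. Every other blade of grade <= 2 projects to 0.
Answer: -\frac{4}{5} + \frac{7}{6} e_{23}


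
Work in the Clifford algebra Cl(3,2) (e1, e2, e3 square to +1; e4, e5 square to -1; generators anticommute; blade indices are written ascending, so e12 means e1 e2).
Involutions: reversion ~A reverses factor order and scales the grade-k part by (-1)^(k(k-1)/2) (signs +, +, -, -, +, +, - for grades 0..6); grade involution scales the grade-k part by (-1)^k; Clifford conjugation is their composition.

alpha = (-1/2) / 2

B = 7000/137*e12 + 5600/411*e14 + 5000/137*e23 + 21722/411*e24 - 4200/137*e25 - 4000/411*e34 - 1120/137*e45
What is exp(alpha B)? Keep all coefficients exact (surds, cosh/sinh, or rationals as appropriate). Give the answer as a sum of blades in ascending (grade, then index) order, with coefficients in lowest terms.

B^2 term by term: the squares give (7000/137)^2*(e12)^2 + (5600/411)^2*(e14)^2 + (5000/137)^2*(e23)^2 + (21722/411)^2*(e24)^2 + (-4200/137)^2*(e25)^2 + (-4000/411)^2*(e34)^2 + (-1120/137)^2*(e45)^2 = 49000000/18769*(-1) + 31360000/168921*(+1) + 25000000/18769*(-1) + 471845284/168921*(+1) + 17640000/18769*(+1) + 16000000/168921*(+1) + 1254400/18769*(-1) = 4 (each basis 2-blade squares to minus the product of its generators' squares); cross terms between blades sharing an index anticommute and cancel; the commuting (index-disjoint) pairs give grade-4 terms 2*c*c'*(blade product), which cancel blade by blade — e1234: -56000000/56307 + 56000000/56307 = 0; e1245: -15680000/18769 + 15680000/18769 = 0; e2345: -11200000/18769 + 11200000/18769 = 0 — confirming B is simple. So B^2 = 4.
B^2 = 4 — B^2 > 0, so the exponential closes hyperbolically: l = 2, alpha*l = -1/2, so exp(alpha B) = cosh(-1/2) + (sinh(-1/2)/2)*B = cosh(1/2) + (-sinh(1/2)/2)*B.
Answer: cosh(1/2) - 3500*sinh(1/2)/137*e12 - 2800*sinh(1/2)/411*e14 - 2500*sinh(1/2)/137*e23 - 10861*sinh(1/2)/411*e24 + 2100*sinh(1/2)/137*e25 + 2000*sinh(1/2)/411*e34 + 560*sinh(1/2)/137*e45


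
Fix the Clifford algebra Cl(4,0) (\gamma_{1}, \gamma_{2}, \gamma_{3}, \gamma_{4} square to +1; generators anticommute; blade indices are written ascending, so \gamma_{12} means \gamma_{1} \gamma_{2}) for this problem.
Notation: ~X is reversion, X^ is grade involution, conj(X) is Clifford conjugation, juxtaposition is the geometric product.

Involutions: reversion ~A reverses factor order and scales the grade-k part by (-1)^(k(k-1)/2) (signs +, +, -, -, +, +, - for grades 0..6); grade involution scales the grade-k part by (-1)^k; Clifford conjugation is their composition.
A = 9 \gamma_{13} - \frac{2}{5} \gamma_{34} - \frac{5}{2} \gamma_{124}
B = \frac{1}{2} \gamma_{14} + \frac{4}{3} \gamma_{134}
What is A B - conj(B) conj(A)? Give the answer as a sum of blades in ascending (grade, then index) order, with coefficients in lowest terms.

first term: \frac{8}{15} \gamma_{1} - \frac{5}{4} \gamma_{2} - 12 \gamma_{4} - \frac{1}{5} \gamma_{13} + \frac{10}{3} \gamma_{23} - \frac{9}{2} \gamma_{34}
second term: -\frac{8}{15} \gamma_{1} + \frac{5}{4} \gamma_{2} + 12 \gamma_{4} + \frac{1}{5} \gamma_{13} - \frac{10}{3} \gamma_{23} + \frac{9}{2} \gamma_{34}
Answer: \frac{16}{15} \gamma_{1} - \frac{5}{2} \gamma_{2} - 24 \gamma_{4} - \frac{2}{5} \gamma_{13} + \frac{20}{3} \gamma_{23} - 9 \gamma_{34}


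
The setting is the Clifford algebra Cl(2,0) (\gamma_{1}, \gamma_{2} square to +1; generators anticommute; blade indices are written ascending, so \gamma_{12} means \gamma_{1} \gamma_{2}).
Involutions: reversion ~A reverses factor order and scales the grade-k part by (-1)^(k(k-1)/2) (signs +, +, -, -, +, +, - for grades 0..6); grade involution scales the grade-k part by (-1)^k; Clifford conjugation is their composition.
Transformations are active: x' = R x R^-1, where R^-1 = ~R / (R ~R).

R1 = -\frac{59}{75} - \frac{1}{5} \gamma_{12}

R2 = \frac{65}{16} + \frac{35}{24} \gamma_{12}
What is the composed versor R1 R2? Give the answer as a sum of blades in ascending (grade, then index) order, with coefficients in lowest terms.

Distribute over the terms of R1 (each basis-blade product reordered to ascending indices, repeated generators contracted through their squares):
(-\frac{59}{75}) R2 = -\frac{767}{240} - \frac{413}{360} \gamma_{12}
(-\frac{1}{5} \gamma_{12}) R2 = \frac{7}{24} - \frac{13}{16} \gamma_{12}
Summing the partial products and collecting blades:
Answer: -\frac{697}{240} - \frac{1411}{720} \gamma_{12}


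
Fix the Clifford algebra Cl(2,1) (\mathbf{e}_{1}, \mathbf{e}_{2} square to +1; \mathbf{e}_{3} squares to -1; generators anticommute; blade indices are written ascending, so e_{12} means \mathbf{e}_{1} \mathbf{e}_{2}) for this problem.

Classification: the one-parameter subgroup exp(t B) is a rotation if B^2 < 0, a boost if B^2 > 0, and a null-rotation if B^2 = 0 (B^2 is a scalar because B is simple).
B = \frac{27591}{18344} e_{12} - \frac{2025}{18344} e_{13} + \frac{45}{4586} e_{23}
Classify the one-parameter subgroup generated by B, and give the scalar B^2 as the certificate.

B^2 term by term: the squares give (\frac{27591}{18344})^2*(e_{12})^2 + (-\frac{2025}{18344})^2*(e_{13})^2 + (\frac{45}{4586})^2*(e_{23})^2 = \frac{761263281}{336502336}*(-1) + \frac{4100625}{336502336}*(+1) + \frac{2025}{21031396}*(+1) = -\frac{9}{4} (each basis 2-blade squares to minus the product of its generators' squares); cross terms between blades sharing an index anticommute and cancel. So B^2 = -\frac{9}{4}.
Answer: rotation, certificate B^2 = -\frac{9}{4}. Key observation: B^2 = -\frac{9}{4} is a conjugation invariant, so its sign decides the class regardless of the surface form of B.


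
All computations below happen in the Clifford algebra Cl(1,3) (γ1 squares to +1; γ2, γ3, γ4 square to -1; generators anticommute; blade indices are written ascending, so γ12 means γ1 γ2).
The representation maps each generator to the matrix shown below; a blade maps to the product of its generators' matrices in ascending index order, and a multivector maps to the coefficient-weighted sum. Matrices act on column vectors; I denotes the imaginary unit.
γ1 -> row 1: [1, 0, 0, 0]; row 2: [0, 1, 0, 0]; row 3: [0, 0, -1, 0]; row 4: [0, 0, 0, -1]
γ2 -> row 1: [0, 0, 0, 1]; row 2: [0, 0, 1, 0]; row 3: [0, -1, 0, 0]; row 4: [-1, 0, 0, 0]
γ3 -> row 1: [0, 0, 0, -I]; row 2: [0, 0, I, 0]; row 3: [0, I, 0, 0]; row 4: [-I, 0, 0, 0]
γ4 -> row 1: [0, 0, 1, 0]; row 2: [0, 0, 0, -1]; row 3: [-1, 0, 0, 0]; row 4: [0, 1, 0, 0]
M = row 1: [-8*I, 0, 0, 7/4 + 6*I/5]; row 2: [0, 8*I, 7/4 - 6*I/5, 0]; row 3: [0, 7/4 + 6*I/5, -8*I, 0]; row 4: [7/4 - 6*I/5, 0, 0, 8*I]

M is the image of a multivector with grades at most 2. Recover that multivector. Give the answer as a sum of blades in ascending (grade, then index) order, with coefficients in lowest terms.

Method: the blade images are trace-orthogonal — tr(rho(e_A) rho(e_B)^-1) = 4 if A = B and 0 otherwise — and rho(e_A)^-1 = (e_A)^2 * rho(e_A) with (e_A)^2 = +1 or -1, so the coefficient of e_A in the preimage is (e_A)^2 * tr(M rho(e_A))/4.
Nonzero projections over blades of grade <= 2: γ12: (γ12)^2 = +1, tr(M rho(γ12)) = 7, coefficient 7/4; γ13: (γ13)^2 = +1, tr(M rho(γ13)) = -24/5, coefficient -6/5; γ23: (γ23)^2 = -1, tr(M rho(γ23)) = -32, coefficient 8. Every other blade of grade <= 2 projects to 0.
Answer: 7/4*γ12 - 6/5*γ13 + 8*γ23


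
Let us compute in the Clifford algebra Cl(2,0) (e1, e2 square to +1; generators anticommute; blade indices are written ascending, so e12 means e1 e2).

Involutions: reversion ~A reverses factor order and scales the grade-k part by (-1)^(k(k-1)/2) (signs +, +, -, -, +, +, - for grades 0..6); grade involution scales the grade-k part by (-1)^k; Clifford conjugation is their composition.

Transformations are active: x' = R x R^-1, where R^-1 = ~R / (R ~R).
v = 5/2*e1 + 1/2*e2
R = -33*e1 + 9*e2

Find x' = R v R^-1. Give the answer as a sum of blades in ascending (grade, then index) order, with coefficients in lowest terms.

~R = -33*e1 + 9*e2, and R ~R = 1170, so R^-1 = ~R / (1170).
R v = -78 - 39*e12
Answer: 19/10*e1 - 17/10*e2


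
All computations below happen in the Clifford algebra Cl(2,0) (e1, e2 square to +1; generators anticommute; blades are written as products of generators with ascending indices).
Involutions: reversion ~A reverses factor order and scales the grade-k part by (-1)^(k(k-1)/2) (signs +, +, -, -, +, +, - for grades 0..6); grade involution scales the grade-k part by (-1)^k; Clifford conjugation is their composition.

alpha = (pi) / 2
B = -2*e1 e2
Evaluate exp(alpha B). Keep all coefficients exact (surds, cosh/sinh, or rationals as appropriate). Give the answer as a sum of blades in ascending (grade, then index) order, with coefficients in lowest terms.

B^2 = (-2)^2*(e1 e2)^2 = 4*(-1) = -4 (a basis 2-blade squares to minus the product of its generators' squares).
B^2 = -4 — the negative square puts this in the circular regime; l = 2, alpha*l = pi, so exp(alpha B) = cos(pi) + (sin(pi)/2)*B = -1 + (0)*B.
Answer: -1


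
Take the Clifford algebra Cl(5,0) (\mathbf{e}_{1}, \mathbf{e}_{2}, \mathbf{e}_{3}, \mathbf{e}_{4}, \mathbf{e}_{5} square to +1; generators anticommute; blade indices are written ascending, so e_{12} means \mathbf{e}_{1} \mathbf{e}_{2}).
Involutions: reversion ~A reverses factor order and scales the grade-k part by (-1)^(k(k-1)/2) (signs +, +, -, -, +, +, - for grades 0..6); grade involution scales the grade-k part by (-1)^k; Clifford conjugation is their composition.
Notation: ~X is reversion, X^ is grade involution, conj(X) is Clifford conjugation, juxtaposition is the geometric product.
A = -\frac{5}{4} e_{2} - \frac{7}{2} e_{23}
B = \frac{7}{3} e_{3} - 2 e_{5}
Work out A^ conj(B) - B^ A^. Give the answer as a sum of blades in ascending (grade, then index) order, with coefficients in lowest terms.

first term: \frac{49}{6} e_{2} - \frac{35}{12} e_{23} + \frac{5}{2} e_{25} - 7 e_{235}
second term: -\frac{49}{6} e_{2} + \frac{35}{12} e_{23} - \frac{5}{2} e_{25} - 7 e_{235}
Answer: \frac{49}{3} e_{2} - \frac{35}{6} e_{23} + 5 e_{25}


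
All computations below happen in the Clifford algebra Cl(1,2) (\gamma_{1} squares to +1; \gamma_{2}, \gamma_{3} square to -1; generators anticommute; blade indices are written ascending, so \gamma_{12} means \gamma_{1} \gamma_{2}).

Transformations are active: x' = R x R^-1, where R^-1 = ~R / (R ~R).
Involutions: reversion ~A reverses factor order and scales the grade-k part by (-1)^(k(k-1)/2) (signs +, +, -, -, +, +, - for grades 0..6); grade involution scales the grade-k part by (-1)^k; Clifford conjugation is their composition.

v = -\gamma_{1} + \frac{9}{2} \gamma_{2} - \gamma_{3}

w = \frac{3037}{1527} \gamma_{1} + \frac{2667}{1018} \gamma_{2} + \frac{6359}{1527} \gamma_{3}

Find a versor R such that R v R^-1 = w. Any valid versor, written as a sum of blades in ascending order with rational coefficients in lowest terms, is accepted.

Since q(v) = q(w) = -\frac{81}{4}, the sum R = v + w = \frac{1510}{1527} \gamma_{1} + \frac{3624}{509} \gamma_{2} + \frac{4832}{1527} \gamma_{3} does the job whenever invertible.
Answer: \frac{1510}{1527} \gamma_{1} + \frac{3624}{509} \gamma_{2} + \frac{4832}{1527} \gamma_{3}


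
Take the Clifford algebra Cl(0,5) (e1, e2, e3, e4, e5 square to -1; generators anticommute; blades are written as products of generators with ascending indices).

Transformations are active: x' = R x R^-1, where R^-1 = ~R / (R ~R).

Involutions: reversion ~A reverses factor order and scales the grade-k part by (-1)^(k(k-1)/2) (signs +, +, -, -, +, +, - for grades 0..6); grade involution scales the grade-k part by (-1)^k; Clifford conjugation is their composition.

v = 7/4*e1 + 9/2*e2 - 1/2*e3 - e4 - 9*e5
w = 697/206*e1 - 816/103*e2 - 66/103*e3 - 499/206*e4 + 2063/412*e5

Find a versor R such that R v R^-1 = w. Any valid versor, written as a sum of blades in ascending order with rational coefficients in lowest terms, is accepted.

Here q(v) = q(w) = -1689/16; the classical choice R = v + w = 2115/412*e1 - 705/206*e2 - 235/206*e3 - 705/206*e4 - 1645/412*e5 then realises v -> w under the sandwich.
Answer: 2115/412*e1 - 705/206*e2 - 235/206*e3 - 705/206*e4 - 1645/412*e5


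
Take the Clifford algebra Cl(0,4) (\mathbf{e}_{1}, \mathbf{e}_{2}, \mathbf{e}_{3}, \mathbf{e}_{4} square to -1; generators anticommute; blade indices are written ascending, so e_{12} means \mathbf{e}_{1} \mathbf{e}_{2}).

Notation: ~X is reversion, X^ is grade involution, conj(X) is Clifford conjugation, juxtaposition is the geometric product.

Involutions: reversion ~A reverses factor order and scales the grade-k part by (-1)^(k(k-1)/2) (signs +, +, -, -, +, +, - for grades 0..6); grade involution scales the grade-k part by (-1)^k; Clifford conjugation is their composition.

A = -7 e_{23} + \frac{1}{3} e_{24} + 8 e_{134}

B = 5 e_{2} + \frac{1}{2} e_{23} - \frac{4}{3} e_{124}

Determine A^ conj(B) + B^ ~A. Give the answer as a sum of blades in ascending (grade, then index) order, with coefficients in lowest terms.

first term: -\frac{7}{2} + \frac{4}{9} e_{1} + 35 e_{3} - \frac{5}{3} e_{4} + \frac{32}{3} e_{23} + \frac{1}{6} e_{34} + 4 e_{124} + \frac{28}{3} e_{134} + 40 e_{1234}
second term: -\frac{7}{2} + \frac{4}{9} e_{1} + 35 e_{3} - \frac{5}{3} e_{4} + \frac{32}{3} e_{23} - \frac{1}{6} e_{34} + 4 e_{124} - \frac{28}{3} e_{134} - 40 e_{1234}
Answer: -7 + \frac{8}{9} e_{1} + 70 e_{3} - \frac{10}{3} e_{4} + \frac{64}{3} e_{23} + 8 e_{124}


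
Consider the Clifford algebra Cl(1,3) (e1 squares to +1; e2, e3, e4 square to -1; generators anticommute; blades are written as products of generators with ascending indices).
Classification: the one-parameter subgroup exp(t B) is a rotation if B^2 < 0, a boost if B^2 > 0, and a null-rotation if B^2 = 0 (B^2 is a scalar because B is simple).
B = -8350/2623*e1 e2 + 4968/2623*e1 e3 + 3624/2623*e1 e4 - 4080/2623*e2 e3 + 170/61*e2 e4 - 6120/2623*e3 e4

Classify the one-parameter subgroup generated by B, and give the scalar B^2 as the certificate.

B^2 term by term: the squares give (-8350/2623)^2*(e1 e2)^2 + (4968/2623)^2*(e1 e3)^2 + (3624/2623)^2*(e1 e4)^2 + (-4080/2623)^2*(e2 e3)^2 + (170/61)^2*(e2 e4)^2 + (-6120/2623)^2*(e3 e4)^2 = 69722500/6880129*(+1) + 24681024/6880129*(+1) + 13133376/6880129*(+1) + 16646400/6880129*(-1) + 28900/3721*(-1) + 37454400/6880129*(-1) = 0 (each basis 2-blade squares to minus the product of its generators' squares); cross terms between blades sharing an index anticommute and cancel; the commuting (index-disjoint) pairs give grade-4 terms 2*c*c'*(blade product), which cancel blade by blade — e1 e2 e3 e4: 102204000/6880129 - 1689120/160003 - 29571840/6880129 = 0 — confirming B is simple. So B^2 = 0.
Answer: null-rotation, certificate B^2 = 0. One invariant decides it: the square 0 survives every conjugation, and its sign is exactly the classification.


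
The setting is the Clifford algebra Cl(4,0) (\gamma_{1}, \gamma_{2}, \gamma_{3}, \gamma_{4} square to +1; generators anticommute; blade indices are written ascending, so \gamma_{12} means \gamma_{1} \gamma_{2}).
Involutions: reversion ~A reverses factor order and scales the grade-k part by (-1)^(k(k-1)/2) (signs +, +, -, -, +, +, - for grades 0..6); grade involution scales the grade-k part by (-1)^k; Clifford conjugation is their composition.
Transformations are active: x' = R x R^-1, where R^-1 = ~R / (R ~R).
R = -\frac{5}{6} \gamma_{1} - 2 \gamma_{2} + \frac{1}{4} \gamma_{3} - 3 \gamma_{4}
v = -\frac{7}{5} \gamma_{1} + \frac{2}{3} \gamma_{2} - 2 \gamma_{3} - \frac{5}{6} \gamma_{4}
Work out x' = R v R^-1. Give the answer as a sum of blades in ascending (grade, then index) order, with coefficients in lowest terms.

~R = -\frac{5}{6} \gamma_{1} - 2 \gamma_{2} + \frac{1}{4} \gamma_{3} - 3 \gamma_{4}, and R ~R = \frac{1981}{144}, so R^-1 = ~R / (\frac{1981}{144}).
R v = \frac{11}{6} - \frac{151}{45} \gamma_{12} + \frac{121}{60} \gamma_{13} - \frac{631}{180} \gamma_{14} + \frac{23}{6} \gamma_{23} + \frac{11}{3} \gamma_{24} - \frac{149}{24} \gamma_{34}
Answer: \frac{11667}{9905} \gamma_{1} - \frac{7130}{5943} \gamma_{2} + \frac{4094}{1981} \gamma_{3} + \frac{401}{11886} \gamma_{4}


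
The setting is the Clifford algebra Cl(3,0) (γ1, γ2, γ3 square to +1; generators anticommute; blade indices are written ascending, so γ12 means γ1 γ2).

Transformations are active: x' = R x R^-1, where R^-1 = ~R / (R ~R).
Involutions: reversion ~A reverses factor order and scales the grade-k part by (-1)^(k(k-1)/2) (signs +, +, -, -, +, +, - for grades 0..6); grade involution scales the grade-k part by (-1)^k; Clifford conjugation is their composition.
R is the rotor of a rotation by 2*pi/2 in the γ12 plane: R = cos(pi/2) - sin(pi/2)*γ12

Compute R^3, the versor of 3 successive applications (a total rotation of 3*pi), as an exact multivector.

Half-angle bookkeeping: 3 applications in γ12 add up to rotor phase 3*pi/2 = 3*pi/2, so R^3 = cos(3*pi/2) - sin(3*pi/2)*γ12.
cos(3*pi/2) = 0 and sin(3*pi/2) = -1, so R^3 = γ12. The net rotation is 1*pi (after discarding 1 full turn, each of which contributes a factor -1 to the rotor); the rotor keeps the half-angle phase exactly.
Answer: γ12


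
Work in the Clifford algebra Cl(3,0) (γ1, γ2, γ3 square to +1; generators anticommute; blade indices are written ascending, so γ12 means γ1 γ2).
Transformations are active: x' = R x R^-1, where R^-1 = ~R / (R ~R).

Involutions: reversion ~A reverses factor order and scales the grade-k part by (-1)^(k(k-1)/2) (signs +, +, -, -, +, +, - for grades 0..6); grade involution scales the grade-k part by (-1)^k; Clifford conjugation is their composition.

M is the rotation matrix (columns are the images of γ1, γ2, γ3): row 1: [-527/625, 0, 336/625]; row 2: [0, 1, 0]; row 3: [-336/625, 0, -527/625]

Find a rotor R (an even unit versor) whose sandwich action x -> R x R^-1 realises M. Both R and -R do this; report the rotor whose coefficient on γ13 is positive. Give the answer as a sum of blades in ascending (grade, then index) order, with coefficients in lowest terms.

Method: write R = a + b12*γ12 + b13*γ13 + b23*γ23 with a^2 + b12^2 + b13^2 + b23^2 = 1 (so R^-1 = ~R). Expanding the columns R e_j ~R gives tr M = 4a^2 - 1 and, from the antisymmetric part, M21 - M12 = -4a*b12, M13 - M31 = 4a*b13, M32 - M23 = -4a*b23.
Here tr M = -429/625, so a^2 = (1 + tr M)/4 = 49/625 and a = ±7/25. Taking a = 7/25: M21 - M12 = 0, M13 - M31 = 672/625, M32 - M23 = 0, giving b12 = 0, b13 = 24/25, b23 = 0, i.e. R = 7/25 + 24/25*γ13.
Its γ13 coefficient is already positive.
Answer: 7/25 + 24/25*γ13. Recall the cover is two-to-one: with M of trace -429/625, both preimages act alike, and the stated γ13 sign chooses the sheet.


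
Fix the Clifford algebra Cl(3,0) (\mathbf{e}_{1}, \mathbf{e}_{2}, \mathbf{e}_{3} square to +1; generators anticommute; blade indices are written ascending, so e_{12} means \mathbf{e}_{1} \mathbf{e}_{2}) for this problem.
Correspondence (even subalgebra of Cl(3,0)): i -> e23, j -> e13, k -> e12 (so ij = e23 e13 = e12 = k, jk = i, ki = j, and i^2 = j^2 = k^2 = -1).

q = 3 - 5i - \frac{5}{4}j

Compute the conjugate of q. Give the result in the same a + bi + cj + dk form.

In blades: q = 3 - \frac{5}{4} e_{13} - 5 e_{23}.
Quaternion conjugation is reversion on the even subalgebra: the scalar is fixed and every grade-2 blade flips sign, giving 3 + \frac{5}{4} e_{13} + 5 e_{23}; translating back:
Answer: 3 + 5i + \frac{5}{4}j


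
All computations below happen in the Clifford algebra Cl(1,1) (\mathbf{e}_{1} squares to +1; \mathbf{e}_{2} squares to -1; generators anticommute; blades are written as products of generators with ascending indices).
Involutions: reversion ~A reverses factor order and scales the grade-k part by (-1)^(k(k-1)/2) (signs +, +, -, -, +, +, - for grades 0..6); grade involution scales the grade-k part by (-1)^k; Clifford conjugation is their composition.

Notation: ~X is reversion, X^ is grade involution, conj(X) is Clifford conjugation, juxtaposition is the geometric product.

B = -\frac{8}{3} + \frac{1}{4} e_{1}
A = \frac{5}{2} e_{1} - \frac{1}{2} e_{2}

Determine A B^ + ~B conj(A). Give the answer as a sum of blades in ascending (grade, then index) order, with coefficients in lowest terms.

first term: -\frac{5}{8} - \frac{20}{3} e_{1} + \frac{4}{3} e_{2} - \frac{1}{8} e_{1} e_{2}
second term: -\frac{5}{8} + \frac{20}{3} e_{1} - \frac{4}{3} e_{2} + \frac{1}{8} e_{1} e_{2}
Answer: -\frac{5}{4}


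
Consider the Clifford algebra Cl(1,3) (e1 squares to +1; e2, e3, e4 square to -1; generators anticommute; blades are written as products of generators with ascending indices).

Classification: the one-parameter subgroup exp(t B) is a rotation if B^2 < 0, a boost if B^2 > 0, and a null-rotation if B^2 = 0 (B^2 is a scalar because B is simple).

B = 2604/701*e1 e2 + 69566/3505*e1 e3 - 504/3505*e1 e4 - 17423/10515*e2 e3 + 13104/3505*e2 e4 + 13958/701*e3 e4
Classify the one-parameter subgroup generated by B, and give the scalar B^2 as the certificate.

B^2 term by term: the squares give (2604/701)^2*(e1 e2)^2 + (69566/3505)^2*(e1 e3)^2 + (-504/3505)^2*(e1 e4)^2 + (-17423/10515)^2*(e2 e3)^2 + (13104/3505)^2*(e2 e4)^2 + (13958/701)^2*(e3 e4)^2 = 6780816/491401*(+1) + 4839428356/12285025*(+1) + 254016/12285025*(+1) + 303560929/110565225*(-1) + 171714816/12285025*(-1) + 194825764/491401*(-1) = -49/9 (each basis 2-blade squares to minus the product of its generators' squares); cross terms between blades sharing an index anticommute and cancel; the commuting (index-disjoint) pairs give grade-4 terms 2*c*c'*(blade product), which cancel blade by blade — e1 e2 e3 e4: 72693264/491401 - 1823185728/12285025 + 5854128/12285025 = 0 — confirming B is simple. So B^2 = -49/9.
Answer: rotation, certificate B^2 = -49/9. The scalar -49/9 is the complete invariant here: its sign names the subgroup type.


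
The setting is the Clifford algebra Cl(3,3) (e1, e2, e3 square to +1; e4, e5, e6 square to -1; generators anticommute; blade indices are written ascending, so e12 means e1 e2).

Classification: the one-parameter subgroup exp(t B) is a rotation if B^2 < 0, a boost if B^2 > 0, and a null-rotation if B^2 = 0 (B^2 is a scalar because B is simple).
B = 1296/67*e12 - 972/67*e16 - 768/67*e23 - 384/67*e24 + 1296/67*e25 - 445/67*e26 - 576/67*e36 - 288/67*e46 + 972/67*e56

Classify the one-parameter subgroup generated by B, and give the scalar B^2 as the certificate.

B^2 term by term: the squares give (1296/67)^2*(e12)^2 + (-972/67)^2*(e16)^2 + (-768/67)^2*(e23)^2 + (-384/67)^2*(e24)^2 + (1296/67)^2*(e25)^2 + (-445/67)^2*(e26)^2 + (-576/67)^2*(e36)^2 + (-288/67)^2*(e46)^2 + (972/67)^2*(e56)^2 = 1679616/4489*(-1) + 944784/4489*(+1) + 589824/4489*(-1) + 147456/4489*(+1) + 1679616/4489*(+1) + 198025/4489*(+1) + 331776/4489*(+1) + 82944/4489*(-1) + 944784/4489*(-1) = 1 (each basis 2-blade squares to minus the product of its generators' squares); cross terms between blades sharing an index anticommute and cancel; the commuting (index-disjoint) pairs give grade-4 terms 2*c*c'*(blade product), which cancel blade by blade — e1236: -1492992/4489 + 1492992/4489 = 0; e1246: -746496/4489 + 746496/4489 = 0; e1256: 2519424/4489 - 2519424/4489 = 0; e2346: 442368/4489 - 442368/4489 = 0; e2356: -1492992/4489 + 1492992/4489 = 0; e2456: -746496/4489 + 746496/4489 = 0 — confirming B is simple. So B^2 = 1.
Answer: boost, certificate B^2 = 1. Certificate logic: 1 is a conjugation-invariant scalar, so its sign fixes rotation versus boost versus null-rotation outright.


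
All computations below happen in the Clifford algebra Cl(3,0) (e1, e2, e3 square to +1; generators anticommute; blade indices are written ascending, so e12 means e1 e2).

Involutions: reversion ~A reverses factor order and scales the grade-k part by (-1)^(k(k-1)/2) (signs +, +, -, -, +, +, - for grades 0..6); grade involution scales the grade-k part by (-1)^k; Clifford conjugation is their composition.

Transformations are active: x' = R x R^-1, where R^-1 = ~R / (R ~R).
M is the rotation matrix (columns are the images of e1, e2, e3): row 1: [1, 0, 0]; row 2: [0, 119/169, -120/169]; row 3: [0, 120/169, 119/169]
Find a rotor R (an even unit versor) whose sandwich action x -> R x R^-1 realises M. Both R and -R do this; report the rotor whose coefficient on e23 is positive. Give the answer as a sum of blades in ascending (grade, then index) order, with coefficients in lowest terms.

Method: write R = a + b12*e12 + b13*e13 + b23*e23 with a^2 + b12^2 + b13^2 + b23^2 = 1 (so R^-1 = ~R). Expanding the columns R e_j ~R gives tr M = 4a^2 - 1 and, from the antisymmetric part, M21 - M12 = -4a*b12, M13 - M31 = 4a*b13, M32 - M23 = -4a*b23.
Here tr M = 407/169, so a^2 = (1 + tr M)/4 = 144/169 and a = ±12/13. Taking a = 12/13: M21 - M12 = 0, M13 - M31 = 0, M32 - M23 = 240/169, giving b12 = 0, b13 = 0, b23 = -5/13, i.e. R = 12/13 - 5/13*e23.
Its e23 coefficient is negative, so report the other preimage -R.
Answer: -12/13 + 5/13*e23. Recall the cover is two-to-one: with M of trace 407/169, both preimages act alike, and the stated e23 sign chooses the sheet.


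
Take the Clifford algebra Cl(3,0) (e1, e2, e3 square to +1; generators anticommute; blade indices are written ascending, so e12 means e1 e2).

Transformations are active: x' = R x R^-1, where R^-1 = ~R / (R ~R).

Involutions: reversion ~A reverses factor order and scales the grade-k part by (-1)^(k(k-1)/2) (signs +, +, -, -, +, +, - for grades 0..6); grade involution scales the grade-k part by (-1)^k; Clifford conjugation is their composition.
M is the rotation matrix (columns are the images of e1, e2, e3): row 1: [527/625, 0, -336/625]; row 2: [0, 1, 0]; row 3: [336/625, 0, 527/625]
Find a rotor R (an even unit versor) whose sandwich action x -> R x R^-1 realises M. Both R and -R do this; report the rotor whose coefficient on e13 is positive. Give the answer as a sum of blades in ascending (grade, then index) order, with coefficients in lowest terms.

Method: write R = a + b12*e12 + b13*e13 + b23*e23 with a^2 + b12^2 + b13^2 + b23^2 = 1 (so R^-1 = ~R). Expanding the columns R e_j ~R gives tr M = 4a^2 - 1 and, from the antisymmetric part, M21 - M12 = -4a*b12, M13 - M31 = 4a*b13, M32 - M23 = -4a*b23.
Here tr M = 1679/625, so a^2 = (1 + tr M)/4 = 576/625 and a = ±24/25. Taking a = 24/25: M21 - M12 = 0, M13 - M31 = -672/625, M32 - M23 = 0, giving b12 = 0, b13 = -7/25, b23 = 0, i.e. R = 24/25 - 7/25*e13.
Its e13 coefficient is negative, so report the other preimage -R.
Answer: -24/25 + 7/25*e13. Sheet selection: the two-to-one cover makes ±R indistinguishable at the matrix level (trace 1679/625), so uniqueness comes from the required sign on e13.


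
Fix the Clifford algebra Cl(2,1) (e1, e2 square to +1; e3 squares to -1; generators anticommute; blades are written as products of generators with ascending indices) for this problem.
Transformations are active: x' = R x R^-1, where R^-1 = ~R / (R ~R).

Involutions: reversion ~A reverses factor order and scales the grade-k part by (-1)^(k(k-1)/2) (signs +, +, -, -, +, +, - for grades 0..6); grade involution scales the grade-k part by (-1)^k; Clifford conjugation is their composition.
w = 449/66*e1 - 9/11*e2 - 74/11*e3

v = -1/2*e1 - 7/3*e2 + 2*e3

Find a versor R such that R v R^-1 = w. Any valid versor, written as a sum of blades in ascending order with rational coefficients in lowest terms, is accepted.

R = v + w = 208/33*e1 - 104/33*e2 - 52/11*e3 works: the equal norms (61/36) guarantee its sandwich swaps v into w.
Answer: 208/33*e1 - 104/33*e2 - 52/11*e3


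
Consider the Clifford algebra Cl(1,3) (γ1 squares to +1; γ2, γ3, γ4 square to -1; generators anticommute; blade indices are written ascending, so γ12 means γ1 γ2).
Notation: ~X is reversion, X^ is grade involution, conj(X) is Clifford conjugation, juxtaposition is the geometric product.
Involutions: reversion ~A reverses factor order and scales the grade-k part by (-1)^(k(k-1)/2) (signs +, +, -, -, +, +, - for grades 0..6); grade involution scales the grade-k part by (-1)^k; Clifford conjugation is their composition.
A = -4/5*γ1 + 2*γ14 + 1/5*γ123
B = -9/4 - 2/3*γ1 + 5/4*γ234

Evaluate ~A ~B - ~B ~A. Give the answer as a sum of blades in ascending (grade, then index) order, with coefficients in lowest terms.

first term: 8/15 + 9/5*γ1 - 4/3*γ4 + 17/4*γ14 + 2/15*γ23 - 41/20*γ123 + γ1234
second term: 8/15 + 9/5*γ1 + 4/3*γ4 + 19/4*γ14 + 2/15*γ23 + 59/20*γ123 - γ1234
Answer: -8/3*γ4 - 1/2*γ14 - 5*γ123 + 2*γ1234


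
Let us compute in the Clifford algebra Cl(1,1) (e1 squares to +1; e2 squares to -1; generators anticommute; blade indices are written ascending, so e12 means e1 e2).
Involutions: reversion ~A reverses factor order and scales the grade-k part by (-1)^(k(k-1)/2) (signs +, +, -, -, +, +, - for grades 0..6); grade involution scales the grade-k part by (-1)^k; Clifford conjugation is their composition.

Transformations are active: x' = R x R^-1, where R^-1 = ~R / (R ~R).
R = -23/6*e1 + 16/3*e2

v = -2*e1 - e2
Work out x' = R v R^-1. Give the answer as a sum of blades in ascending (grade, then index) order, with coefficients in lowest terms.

~R = -23/6*e1 + 16/3*e2, and R ~R = -55/4, so R^-1 = ~R / (-55/4).
R v = 13 + 29/2*e12
Answer: 1526/165*e1 - 1499/165*e2


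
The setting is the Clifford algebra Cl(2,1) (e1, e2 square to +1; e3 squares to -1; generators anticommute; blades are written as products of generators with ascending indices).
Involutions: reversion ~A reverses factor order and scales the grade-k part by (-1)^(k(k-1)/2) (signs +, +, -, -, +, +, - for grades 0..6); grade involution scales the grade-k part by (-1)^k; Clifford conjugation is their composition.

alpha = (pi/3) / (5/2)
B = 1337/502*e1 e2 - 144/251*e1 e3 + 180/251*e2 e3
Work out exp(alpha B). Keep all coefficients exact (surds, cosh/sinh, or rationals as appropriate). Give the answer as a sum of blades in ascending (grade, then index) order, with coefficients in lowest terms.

B^2 term by term: the squares give (1337/502)^2*(e1 e2)^2 + (-144/251)^2*(e1 e3)^2 + (180/251)^2*(e2 e3)^2 = 1787569/252004*(-1) + 20736/63001*(+1) + 32400/63001*(+1) = -25/4 (each basis 2-blade squares to minus the product of its generators' squares); cross terms between blades sharing an index anticommute and cancel. So B^2 = -25/4.
B^2 = -25/4 — since the square is negative, the closed form is circular: l = 5/2, alpha*l = pi/3, so exp(alpha B) = cos(pi/3) + (sin(pi/3)/(5/2))*B = 1/2 + (sqrt(3)/5)*B.
Answer: 1/2 + 1337*sqrt(3)/2510*e1 e2 - 144*sqrt(3)/1255*e1 e3 + 36*sqrt(3)/251*e2 e3


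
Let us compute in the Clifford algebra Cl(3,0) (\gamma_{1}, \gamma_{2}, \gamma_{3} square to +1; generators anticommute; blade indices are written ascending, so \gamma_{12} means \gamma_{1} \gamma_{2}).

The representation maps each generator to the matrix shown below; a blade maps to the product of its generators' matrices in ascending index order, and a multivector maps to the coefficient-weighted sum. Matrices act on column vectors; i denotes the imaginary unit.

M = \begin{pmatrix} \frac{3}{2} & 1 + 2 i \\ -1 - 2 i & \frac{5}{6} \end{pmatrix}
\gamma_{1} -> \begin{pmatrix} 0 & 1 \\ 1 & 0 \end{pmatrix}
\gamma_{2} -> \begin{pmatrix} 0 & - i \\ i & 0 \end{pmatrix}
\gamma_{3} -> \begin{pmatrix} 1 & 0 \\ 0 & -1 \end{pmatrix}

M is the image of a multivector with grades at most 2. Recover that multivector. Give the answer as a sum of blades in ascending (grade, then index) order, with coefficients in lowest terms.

Method: 1, rho(\gamma_{1}), rho(\gamma_{2}), rho(\gamma_{3}) form a trace-orthogonal basis of the 2x2 complex matrices (tr(X Y) = 2 if X = Y, else 0), so M = m0*1 + m1*rho(\gamma_{1}) + m2*rho(\gamma_{2}) + m3*rho(\gamma_{3}) with m0 = tr(M)/2 = \frac{7}{6}, m1 = tr(M rho(\gamma_{1}))/2 = 0, m2 = tr(M rho(\gamma_{2}))/2 = -2 + i, m3 = tr(M rho(\gamma_{3}))/2 = \frac{1}{3}.
Multiplying table entries, the bivector images are rho(\gamma_{12}) = i*rho(\gamma_{3}), rho(\gamma_{13}) = -i*rho(\gamma_{2}), rho(\gamma_{23}) = i*rho(\gamma_{1}); with real blade coefficients the real parts of m0..m3 are the coefficients of 1, \gamma_{1}, \gamma_{2}, \gamma_{3} and the imaginary parts give the bivectors (\gamma_{23}: Im m1, \gamma_{13}: -Im m2, \gamma_{12}: Im m3).
Answer: \frac{7}{6} - 2 \gamma_{2} + \frac{1}{3} \gamma_{3} - \gamma_{13}


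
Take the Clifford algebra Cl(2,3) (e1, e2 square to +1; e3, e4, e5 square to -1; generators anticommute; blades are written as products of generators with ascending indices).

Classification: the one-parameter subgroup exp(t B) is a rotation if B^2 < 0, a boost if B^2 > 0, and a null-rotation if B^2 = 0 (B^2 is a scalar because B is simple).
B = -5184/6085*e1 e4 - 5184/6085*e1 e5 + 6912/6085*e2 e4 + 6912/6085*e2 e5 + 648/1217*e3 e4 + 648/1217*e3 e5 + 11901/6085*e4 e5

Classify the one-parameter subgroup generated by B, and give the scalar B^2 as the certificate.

B^2 term by term: the squares give (-5184/6085)^2*(e1 e4)^2 + (-5184/6085)^2*(e1 e5)^2 + (6912/6085)^2*(e2 e4)^2 + (6912/6085)^2*(e2 e5)^2 + (648/1217)^2*(e3 e4)^2 + (648/1217)^2*(e3 e5)^2 + (11901/6085)^2*(e4 e5)^2 = 26873856/37027225*(+1) + 26873856/37027225*(+1) + 47775744/37027225*(+1) + 47775744/37027225*(+1) + 419904/1481089*(-1) + 419904/1481089*(-1) + 141633801/37027225*(-1) = -9/25 (each basis 2-blade squares to minus the product of its generators' squares); cross terms between blades sharing an index anticommute and cancel; the commuting (index-disjoint) pairs give grade-4 terms 2*c*c'*(blade product), which cancel blade by blade — e1 e2 e4 e5: 71663616/37027225 - 71663616/37027225 = 0; e1 e3 e4 e5: 6718464/7405445 - 6718464/7405445 = 0; e2 e3 e4 e5: -8957952/7405445 + 8957952/7405445 = 0 — confirming B is simple. So B^2 = -9/25.
Answer: rotation, certificate B^2 = -9/25. The scalar -9/25 is the complete invariant here: its sign names the subgroup type.
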